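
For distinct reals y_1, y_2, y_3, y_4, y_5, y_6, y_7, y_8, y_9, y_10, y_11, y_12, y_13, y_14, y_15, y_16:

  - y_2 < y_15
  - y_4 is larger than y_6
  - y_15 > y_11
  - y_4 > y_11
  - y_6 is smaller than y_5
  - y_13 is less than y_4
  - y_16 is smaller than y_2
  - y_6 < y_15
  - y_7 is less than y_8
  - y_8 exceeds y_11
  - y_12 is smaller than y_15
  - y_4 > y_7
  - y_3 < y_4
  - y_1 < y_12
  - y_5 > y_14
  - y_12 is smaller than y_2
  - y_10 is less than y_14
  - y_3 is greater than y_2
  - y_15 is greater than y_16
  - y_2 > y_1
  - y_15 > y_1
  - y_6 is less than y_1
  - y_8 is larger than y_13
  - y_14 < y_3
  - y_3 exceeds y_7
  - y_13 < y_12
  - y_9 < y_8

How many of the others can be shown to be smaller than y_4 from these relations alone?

From y_4 the given relations immediately reach y_6, y_13, y_11, y_7, y_3.
From those, y_14, y_2 — 7 in total.
From those, y_1, y_10, y_12, y_16 — 11 in total.
Nothing else is reachable below y_4; 11 in all.

11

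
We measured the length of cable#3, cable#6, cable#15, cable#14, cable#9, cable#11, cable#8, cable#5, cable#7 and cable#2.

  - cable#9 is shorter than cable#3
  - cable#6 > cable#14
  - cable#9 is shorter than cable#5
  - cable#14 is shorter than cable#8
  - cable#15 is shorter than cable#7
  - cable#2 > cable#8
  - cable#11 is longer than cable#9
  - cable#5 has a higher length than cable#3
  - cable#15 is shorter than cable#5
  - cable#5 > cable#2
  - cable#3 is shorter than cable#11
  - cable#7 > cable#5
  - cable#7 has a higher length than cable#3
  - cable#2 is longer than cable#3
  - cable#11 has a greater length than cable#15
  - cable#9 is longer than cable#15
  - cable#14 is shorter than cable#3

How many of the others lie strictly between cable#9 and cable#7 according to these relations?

3

Chaining upward from cable#9 reaches: cable#3, cable#2, cable#5, cable#11.
Chaining downward from cable#7 reaches: cable#14, cable#8, cable#15, cable#3, cable#2, cable#5.
Strictly between cable#9 and cable#7 are those in both lists: cable#3, cable#2, cable#5 — 3 elements.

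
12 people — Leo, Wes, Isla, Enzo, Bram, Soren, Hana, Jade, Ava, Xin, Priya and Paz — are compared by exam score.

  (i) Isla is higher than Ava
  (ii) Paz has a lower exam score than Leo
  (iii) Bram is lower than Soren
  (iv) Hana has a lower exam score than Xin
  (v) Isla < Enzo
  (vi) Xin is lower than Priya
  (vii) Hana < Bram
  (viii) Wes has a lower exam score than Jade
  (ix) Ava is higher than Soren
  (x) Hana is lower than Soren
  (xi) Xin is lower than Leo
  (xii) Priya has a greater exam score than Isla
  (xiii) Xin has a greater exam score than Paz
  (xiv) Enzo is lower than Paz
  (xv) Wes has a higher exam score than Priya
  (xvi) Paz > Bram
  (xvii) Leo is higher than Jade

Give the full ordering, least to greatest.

The consecutive links are each given: Hana < Bram; Bram < Soren; Soren < Ava; Ava < Isla; Isla < Enzo; Enzo < Paz; Paz < Xin; Xin < Priya; Priya < Wes; Wes < Jade; Jade < Leo.

Hana < Bram < Soren < Ava < Isla < Enzo < Paz < Xin < Priya < Wes < Jade < Leo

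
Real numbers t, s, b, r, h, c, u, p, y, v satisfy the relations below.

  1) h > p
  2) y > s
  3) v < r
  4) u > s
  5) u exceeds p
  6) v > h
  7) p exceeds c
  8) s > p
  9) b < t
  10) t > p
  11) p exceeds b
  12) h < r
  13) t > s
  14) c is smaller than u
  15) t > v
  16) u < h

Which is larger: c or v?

v

Following the relations from c: c < p < s < u < h < v.
So c < v; v is the larger of the two.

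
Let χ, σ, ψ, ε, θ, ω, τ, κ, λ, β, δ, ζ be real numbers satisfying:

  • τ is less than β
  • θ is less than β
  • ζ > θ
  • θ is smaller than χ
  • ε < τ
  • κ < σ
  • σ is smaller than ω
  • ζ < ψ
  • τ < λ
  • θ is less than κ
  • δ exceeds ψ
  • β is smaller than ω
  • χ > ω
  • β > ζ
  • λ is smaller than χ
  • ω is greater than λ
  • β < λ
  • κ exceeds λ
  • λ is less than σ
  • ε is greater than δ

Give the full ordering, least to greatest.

Each adjacent pair is fixed by a given relation: θ < ζ; ζ < ψ; ψ < δ; δ < ε; ε < τ; τ < β; β < λ; λ < κ; κ < σ; σ < ω; ω < χ. Chaining them end to end gives the full order.

θ < ζ < ψ < δ < ε < τ < β < λ < κ < σ < ω < χ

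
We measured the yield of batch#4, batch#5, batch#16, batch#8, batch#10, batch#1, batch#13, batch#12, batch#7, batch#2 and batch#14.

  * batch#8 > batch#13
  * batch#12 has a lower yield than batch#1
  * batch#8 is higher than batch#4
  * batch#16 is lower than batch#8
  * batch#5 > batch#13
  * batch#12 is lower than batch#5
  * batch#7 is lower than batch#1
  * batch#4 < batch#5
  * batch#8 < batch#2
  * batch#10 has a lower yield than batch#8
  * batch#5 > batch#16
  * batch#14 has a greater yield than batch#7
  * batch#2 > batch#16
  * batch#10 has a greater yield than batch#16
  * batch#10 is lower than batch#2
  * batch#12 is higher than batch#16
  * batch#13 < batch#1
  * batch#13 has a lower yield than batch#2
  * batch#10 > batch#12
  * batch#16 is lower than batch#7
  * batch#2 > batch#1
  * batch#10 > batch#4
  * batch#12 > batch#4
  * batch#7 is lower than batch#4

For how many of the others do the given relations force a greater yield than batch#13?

From batch#13 the given relations immediately reach batch#1, batch#8, batch#5, batch#2.
No other element is forced above batch#13 by the given relations, so the count is 4.

4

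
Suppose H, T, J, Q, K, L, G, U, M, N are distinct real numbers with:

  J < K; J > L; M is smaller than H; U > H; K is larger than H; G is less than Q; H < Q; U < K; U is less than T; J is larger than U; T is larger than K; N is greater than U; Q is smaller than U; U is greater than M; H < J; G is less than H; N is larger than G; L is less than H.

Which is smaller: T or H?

H

Chaining the given relations: H < Q < U < J < K < T.
So H < T; H is the smaller of the two.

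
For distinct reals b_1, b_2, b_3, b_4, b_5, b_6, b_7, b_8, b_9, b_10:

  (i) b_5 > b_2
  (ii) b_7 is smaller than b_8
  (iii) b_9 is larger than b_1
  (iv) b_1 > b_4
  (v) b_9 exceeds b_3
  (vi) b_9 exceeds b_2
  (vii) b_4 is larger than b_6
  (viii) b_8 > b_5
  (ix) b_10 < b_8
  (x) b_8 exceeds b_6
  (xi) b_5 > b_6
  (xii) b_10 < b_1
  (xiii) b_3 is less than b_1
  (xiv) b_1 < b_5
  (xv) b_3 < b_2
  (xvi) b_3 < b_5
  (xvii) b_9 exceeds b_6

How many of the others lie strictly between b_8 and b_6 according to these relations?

Chaining upward from b_6 reaches: b_4, b_1, b_9, b_5.
Chaining downward from b_8 reaches: b_10, b_3, b_4, b_2, b_1, b_7, b_5.
Strictly between b_6 and b_8 are those in both lists: b_4, b_1, b_5 — 3 elements.

3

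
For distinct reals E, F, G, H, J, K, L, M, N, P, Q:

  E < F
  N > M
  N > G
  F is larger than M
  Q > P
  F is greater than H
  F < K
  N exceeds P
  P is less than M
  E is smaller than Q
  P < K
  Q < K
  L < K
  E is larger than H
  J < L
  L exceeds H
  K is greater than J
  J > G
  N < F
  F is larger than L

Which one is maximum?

K

G is not greatest since G < N; H is not greatest since H < E; P is not greatest since P < M; E is not greatest since E < F; J is not greatest since J < L; M is not greatest since M < F; Q is not greatest since Q < K; L is not greatest since L < K; N is not greatest since N < F; F is not greatest since F < K.
Only K has nothing above it, so K is the maximum.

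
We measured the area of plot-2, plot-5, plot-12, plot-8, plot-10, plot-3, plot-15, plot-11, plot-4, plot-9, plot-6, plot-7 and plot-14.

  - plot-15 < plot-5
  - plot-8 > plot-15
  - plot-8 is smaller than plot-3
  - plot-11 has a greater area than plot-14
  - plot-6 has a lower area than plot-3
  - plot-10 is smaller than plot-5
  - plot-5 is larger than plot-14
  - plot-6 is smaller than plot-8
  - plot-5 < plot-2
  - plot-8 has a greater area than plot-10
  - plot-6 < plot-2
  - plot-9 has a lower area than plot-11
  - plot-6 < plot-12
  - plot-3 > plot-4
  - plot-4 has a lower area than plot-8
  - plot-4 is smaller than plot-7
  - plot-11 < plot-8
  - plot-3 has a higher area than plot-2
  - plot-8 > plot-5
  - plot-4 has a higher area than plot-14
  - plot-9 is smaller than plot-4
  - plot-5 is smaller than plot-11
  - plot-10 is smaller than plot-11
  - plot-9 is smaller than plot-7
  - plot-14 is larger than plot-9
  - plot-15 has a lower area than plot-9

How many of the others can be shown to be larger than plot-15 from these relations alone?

9

The elements the relations force above plot-15 are plot-9, plot-14, plot-4, plot-5, plot-11, plot-2, plot-8, plot-7, plot-3 — no chain reaches any other.
That is 9.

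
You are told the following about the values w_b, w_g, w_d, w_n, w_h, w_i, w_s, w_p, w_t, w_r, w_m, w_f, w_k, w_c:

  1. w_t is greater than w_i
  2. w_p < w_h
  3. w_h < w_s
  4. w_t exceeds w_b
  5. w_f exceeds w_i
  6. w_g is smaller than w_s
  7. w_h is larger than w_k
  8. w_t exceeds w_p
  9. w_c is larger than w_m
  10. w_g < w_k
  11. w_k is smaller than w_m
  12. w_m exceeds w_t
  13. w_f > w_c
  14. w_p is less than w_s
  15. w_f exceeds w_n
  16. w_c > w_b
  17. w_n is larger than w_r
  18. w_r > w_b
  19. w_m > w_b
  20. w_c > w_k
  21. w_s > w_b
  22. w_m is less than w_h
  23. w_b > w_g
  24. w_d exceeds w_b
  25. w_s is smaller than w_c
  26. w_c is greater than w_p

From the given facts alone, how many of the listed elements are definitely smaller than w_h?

The elements the relations force below w_h are w_i, w_g, w_b, w_p, w_t, w_k, w_m — no chain reaches any other.
That is 7.

7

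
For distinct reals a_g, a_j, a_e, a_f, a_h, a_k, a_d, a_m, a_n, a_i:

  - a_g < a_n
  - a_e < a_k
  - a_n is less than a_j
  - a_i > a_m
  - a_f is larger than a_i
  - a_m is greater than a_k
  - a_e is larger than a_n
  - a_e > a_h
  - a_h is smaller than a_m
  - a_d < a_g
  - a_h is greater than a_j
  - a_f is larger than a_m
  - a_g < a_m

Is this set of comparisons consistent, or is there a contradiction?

Every relation is compatible with a_d < a_g < a_n < a_j < a_h < a_e < a_k < a_m < a_i < a_f; the set is consistent.

consistent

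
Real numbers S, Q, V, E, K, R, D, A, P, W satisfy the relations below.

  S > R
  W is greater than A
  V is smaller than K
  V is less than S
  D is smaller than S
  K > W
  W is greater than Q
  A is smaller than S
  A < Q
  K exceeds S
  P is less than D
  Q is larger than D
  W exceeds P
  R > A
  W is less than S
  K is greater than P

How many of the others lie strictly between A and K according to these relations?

4

Chaining upward from A reaches: Q, R, W, S.
Chaining downward from K reaches: P, D, Q, V, R, W, S.
Strictly between A and K are those in both lists: Q, R, W, S — 4 elements.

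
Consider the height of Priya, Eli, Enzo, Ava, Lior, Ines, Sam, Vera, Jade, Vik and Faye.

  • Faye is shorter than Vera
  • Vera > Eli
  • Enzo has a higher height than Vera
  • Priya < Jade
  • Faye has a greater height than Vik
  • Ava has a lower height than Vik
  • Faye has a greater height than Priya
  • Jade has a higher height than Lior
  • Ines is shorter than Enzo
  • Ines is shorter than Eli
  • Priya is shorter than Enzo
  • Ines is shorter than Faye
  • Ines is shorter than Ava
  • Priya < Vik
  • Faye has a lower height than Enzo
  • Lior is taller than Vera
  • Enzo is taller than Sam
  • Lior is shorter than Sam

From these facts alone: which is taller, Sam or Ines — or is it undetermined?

Sam

Ines < Ava < Vik < Faye < Vera < Lior < Sam, by transitivity through Ava, Vik, Faye, Vera, Lior.
So Sam is taller.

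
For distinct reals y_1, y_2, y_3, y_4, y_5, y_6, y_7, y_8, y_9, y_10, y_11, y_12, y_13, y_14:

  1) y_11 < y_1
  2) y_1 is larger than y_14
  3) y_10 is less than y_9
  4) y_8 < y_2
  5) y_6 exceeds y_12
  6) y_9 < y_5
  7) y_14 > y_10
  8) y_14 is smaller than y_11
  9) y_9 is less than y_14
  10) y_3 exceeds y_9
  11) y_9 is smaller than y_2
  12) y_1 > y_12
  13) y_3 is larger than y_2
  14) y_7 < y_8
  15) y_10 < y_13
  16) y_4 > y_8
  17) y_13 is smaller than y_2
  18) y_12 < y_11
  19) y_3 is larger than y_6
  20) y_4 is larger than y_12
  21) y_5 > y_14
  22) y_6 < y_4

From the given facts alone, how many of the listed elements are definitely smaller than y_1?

From y_1 the given relations immediately reach y_12, y_14, y_11.
From those, y_10, y_9 — 5 in total.
No other element is forced below y_1 by the given relations, so the count is 5.

5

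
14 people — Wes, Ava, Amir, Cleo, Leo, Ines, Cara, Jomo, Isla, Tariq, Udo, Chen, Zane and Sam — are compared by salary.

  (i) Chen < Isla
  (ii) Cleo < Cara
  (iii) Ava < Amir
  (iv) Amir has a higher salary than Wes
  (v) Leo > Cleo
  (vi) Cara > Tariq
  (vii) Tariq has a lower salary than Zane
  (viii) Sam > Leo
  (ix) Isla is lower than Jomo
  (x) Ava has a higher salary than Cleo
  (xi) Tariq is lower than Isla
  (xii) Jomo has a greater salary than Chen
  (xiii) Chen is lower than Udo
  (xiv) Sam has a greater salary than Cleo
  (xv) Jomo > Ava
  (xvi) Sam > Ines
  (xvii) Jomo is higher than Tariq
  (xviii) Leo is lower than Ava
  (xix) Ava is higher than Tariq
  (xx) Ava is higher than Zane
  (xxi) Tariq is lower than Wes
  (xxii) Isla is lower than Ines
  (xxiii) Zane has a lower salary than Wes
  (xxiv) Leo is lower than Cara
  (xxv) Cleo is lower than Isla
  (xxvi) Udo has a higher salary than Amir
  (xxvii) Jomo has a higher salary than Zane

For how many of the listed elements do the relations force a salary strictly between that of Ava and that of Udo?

Chaining upward from Ava reaches: Amir, Jomo.
Chaining downward from Udo reaches: Chen, Tariq, Zane, Cleo, Leo, Wes, Amir.
Strictly between Ava and Udo are those in both lists: Amir — 1 element.

1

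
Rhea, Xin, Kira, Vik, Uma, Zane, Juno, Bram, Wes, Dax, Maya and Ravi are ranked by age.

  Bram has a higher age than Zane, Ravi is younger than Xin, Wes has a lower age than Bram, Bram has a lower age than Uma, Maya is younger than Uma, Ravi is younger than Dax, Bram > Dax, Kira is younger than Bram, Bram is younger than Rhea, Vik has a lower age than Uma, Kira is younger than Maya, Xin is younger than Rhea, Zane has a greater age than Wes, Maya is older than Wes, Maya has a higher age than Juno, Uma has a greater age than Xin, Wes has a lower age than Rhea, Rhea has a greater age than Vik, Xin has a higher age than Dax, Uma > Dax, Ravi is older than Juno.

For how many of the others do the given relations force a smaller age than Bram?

Directly below Bram: Wes, Kira, Dax, Zane.
One step further: Ravi (5 so far).
One step further: Juno (6 so far).
Nothing else is reachable below Bram; 6 in all.

6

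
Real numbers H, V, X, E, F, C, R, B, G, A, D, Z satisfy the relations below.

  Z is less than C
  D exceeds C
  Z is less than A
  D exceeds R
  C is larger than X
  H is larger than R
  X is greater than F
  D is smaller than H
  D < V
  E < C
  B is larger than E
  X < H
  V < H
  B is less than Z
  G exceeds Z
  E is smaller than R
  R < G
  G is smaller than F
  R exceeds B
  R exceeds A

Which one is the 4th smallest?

Chaining the given pairs: E < B < Z < A < R < G < F < X < C < D < V < H.
Counting 4 from the smallest end gives A.

A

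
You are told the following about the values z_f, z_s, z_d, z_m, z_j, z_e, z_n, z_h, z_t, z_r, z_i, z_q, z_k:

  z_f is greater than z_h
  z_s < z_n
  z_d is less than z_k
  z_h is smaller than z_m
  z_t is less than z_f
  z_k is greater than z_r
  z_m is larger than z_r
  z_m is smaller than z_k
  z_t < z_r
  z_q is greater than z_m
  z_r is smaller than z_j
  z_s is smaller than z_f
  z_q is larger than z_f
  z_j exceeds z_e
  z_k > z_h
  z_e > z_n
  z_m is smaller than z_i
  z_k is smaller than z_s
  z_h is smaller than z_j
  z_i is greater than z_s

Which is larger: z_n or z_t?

The relevant relations are z_t < z_r; z_r < z_m; z_m < z_k; z_k < z_s; z_s < z_n.
Together: z_t < z_r < z_m < z_k < z_s < z_n.
So z_t < z_n; z_n is the larger of the two.

z_n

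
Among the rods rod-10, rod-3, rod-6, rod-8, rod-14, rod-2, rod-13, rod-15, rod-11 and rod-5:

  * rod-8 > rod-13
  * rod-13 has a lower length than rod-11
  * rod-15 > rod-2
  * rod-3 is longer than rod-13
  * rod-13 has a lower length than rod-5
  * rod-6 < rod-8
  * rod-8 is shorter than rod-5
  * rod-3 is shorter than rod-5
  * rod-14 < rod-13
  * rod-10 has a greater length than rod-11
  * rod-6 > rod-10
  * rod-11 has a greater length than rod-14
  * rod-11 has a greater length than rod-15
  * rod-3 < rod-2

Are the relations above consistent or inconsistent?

consistent

Every relation is compatible with rod-14 < rod-13 < rod-3 < rod-2 < rod-15 < rod-11 < rod-10 < rod-6 < rod-8 < rod-5; the set is consistent.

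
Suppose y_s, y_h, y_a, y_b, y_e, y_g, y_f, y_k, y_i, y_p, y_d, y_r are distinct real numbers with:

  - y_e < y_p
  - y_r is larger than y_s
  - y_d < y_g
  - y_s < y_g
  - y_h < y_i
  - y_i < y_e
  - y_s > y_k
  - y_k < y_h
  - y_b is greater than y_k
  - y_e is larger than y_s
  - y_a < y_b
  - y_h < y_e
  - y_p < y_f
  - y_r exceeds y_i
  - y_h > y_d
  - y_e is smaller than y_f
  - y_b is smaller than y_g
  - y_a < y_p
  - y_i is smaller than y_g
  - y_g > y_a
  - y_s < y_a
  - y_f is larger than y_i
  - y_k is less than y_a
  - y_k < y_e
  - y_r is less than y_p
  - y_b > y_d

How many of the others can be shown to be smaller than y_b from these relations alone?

4

The elements the relations force below y_b are y_k, y_d, y_s, y_a — no chain reaches any other.
That is 4.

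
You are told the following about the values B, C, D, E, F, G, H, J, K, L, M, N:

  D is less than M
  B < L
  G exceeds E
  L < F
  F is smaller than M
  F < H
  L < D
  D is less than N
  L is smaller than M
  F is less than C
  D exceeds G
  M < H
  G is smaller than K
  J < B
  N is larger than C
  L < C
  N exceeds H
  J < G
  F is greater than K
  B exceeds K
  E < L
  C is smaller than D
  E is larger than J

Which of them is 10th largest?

Chaining the given pairs: J < E < G < K < B < L < F < C < D < M < H < N.
The 10th largest is G.

G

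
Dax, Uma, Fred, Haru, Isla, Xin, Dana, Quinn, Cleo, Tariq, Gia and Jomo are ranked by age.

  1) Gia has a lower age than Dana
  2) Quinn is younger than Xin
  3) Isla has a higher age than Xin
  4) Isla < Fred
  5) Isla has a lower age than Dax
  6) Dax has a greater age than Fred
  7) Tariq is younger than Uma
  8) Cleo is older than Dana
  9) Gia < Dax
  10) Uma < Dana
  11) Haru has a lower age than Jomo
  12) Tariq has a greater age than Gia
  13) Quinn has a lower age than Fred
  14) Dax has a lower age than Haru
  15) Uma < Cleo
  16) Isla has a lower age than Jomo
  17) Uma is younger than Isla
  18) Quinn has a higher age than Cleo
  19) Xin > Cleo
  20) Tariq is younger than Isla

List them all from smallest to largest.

Gia < Tariq < Uma < Dana < Cleo < Quinn < Xin < Isla < Fred < Dax < Haru < Jomo

Nothing is placed below Gia, so it is least; from there Gia < Tariq; Tariq < Uma; Uma < Dana; Dana < Cleo; Cleo < Quinn; Quinn < Xin; Xin < Isla; Isla < Fred; Fred < Dax; Dax < Haru; Haru < Jomo, each given directly.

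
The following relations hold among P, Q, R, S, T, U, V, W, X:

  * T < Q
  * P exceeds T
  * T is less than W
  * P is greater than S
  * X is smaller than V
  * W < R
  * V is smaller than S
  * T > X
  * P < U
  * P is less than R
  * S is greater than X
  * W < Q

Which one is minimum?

X

T is not least since X < T; V is not least since X < V; S is not least since X < S; P is not least since S < P; W is not least since T < W; U is not least since P < U; R is not least since W < R; Q is not least since W < Q.
Only X has nothing below it, so X is the minimum.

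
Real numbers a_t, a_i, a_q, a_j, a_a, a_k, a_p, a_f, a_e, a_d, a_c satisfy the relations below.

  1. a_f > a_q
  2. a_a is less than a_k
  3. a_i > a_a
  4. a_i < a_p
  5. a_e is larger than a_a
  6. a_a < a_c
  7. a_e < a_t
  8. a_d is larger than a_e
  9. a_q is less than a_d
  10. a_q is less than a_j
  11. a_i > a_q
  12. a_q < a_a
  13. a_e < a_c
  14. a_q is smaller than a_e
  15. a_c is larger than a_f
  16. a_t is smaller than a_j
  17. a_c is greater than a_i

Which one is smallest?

a_q

a_a is not least since a_q < a_a; a_i is not least since a_a < a_i; a_p is not least since a_i < a_p; a_f is not least since a_q < a_f; a_e is not least since a_a < a_e; a_d is not least since a_q < a_d; a_t is not least since a_e < a_t; a_k is not least since a_a < a_k; a_c is not least since a_f < a_c; a_j is not least since a_q < a_j.
Only a_q has nothing below it, so a_q is the smallest.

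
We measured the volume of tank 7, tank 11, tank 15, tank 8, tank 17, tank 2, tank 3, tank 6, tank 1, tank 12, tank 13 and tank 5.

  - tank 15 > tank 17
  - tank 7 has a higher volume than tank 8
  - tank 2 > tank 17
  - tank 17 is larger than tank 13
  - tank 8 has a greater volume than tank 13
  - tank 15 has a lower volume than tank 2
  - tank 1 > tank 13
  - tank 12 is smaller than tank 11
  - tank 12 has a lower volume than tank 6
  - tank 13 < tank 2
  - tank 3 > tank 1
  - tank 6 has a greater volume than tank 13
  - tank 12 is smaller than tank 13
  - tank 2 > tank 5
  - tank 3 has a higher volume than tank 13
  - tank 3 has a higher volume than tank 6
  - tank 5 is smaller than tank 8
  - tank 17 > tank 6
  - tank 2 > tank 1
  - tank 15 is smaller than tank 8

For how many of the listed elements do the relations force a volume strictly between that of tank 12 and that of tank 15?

3

Chaining upward from tank 12 reaches: tank 13, tank 6, tank 1, tank 17, tank 3, tank 11, tank 2, tank 8, tank 7.
Chaining downward from tank 15 reaches: tank 13, tank 6, tank 17.
Strictly between tank 12 and tank 15 are those in both lists: tank 13, tank 6, tank 17 — 3 elements.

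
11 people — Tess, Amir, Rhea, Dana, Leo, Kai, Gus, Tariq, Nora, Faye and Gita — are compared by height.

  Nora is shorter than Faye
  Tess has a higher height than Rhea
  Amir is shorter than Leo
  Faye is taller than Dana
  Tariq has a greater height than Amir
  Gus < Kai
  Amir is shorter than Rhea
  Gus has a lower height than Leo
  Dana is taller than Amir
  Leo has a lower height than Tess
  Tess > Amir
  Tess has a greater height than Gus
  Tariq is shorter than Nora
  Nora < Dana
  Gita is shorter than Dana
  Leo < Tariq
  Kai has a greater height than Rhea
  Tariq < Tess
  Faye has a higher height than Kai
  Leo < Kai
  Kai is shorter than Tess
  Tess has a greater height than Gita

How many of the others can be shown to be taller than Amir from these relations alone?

The elements the relations force above Amir are Leo, Tariq, Rhea, Nora, Kai, Tess, Dana, Faye — no chain reaches any other.
That is 8.

8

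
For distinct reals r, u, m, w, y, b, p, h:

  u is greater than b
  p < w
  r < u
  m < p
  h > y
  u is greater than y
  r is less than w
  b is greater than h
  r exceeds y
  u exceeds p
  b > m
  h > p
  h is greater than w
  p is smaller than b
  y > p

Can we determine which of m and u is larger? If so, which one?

u

Chaining the given relations: m < p < y < r < w < h < b < u.
So u is larger.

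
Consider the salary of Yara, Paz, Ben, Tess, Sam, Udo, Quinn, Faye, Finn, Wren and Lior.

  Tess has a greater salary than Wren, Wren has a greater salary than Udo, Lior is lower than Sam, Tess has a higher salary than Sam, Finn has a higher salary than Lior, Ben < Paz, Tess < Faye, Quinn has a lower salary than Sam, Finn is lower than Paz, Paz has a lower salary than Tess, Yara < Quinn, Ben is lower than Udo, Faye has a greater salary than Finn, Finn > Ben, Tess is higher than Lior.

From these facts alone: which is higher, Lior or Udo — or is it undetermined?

undetermined

Following every chain through Lior: above Lior we get Finn, Sam, Paz, Tess, Faye.
Udo is not reached, and no chain runs the other way from Udo to Lior.
So the given relations leave the order of Lior and Udo undetermined.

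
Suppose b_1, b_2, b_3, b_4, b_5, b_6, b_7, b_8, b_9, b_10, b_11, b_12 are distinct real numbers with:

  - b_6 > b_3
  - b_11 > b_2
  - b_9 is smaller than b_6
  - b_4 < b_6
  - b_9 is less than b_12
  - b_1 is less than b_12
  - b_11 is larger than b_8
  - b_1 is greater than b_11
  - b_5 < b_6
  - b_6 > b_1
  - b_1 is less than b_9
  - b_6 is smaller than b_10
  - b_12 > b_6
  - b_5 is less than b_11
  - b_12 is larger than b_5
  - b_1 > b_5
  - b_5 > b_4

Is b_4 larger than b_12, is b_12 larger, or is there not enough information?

b_12

The relevant relations are b_4 < b_5; b_5 < b_11; b_11 < b_1; b_1 < b_9; b_9 < b_6; b_6 < b_12.
Chaining these gives b_4 < b_5 < b_11 < b_1 < b_9 < b_6 < b_12.
So b_12 is larger.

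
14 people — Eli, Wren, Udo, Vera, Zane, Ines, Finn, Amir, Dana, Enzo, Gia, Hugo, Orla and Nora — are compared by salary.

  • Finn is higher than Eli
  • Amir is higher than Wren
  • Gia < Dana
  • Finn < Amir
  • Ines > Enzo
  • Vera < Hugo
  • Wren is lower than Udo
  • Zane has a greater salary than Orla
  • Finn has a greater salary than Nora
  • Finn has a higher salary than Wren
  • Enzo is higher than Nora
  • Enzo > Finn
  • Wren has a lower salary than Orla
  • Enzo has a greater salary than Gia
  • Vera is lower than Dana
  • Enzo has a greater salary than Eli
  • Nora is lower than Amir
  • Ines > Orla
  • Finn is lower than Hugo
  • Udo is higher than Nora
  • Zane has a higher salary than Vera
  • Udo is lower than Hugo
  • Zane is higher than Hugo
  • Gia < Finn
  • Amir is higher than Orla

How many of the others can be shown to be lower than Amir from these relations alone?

Directly below Amir: Nora, Wren, Finn, Orla.
One step further: Gia, Eli (6 so far).
No other element is forced below Amir by the given relations, so the count is 6.

6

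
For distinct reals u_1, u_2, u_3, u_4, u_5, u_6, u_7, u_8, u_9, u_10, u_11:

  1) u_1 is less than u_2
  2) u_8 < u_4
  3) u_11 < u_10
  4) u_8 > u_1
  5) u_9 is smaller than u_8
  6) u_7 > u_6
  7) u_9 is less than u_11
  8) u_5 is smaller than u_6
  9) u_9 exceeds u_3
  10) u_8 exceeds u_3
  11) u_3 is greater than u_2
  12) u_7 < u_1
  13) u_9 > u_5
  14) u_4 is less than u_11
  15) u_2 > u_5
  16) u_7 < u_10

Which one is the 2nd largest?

Chaining the given pairs: u_5 < u_6 < u_7 < u_1 < u_2 < u_3 < u_9 < u_8 < u_4 < u_11 < u_10.
Counting 2 from the largest end gives u_11.

u_11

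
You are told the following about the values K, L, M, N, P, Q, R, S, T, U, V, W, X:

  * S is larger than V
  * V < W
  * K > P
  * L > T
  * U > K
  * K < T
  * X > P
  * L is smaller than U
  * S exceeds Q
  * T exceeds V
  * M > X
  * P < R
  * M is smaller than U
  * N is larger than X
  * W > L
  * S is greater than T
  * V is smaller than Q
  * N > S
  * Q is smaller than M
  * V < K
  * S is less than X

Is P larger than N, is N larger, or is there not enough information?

N

The relevant relations are P < K; K < T; T < S; S < N.
Chaining these gives P < K < T < S < N.
So N is larger.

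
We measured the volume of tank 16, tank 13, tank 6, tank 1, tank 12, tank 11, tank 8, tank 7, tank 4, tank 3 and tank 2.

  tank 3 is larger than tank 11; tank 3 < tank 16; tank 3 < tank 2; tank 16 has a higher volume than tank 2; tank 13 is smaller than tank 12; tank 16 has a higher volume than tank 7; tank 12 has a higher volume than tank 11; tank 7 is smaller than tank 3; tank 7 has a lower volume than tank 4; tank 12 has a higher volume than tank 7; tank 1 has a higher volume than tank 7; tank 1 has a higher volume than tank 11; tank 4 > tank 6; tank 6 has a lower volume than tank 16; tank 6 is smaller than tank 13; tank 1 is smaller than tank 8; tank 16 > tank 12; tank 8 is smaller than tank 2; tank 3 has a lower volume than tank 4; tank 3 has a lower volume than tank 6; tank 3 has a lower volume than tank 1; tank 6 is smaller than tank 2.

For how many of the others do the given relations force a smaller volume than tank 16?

9

From tank 16 the given relations immediately reach tank 7, tank 3, tank 6, tank 12, tank 2.
From those, tank 11, tank 13, tank 8 — 8 in total.
From those, tank 1 — 9 in total.
Nothing else is reachable below tank 16; 9 in all.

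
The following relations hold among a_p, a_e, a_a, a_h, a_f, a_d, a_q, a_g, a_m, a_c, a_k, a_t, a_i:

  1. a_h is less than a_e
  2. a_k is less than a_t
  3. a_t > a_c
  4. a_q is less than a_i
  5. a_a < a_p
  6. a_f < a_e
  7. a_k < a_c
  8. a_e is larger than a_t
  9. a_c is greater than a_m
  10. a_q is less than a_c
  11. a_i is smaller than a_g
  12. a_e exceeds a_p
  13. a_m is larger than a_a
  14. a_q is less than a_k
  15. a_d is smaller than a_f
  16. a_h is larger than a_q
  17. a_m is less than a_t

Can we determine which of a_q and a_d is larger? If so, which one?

undetermined

Following every chain through a_q: above a_q we get a_k, a_c, a_i, a_h, a_t, a_g, a_e.
a_d is not reached, and no chain runs the other way from a_d to a_q.
So the given relations leave the order of a_q and a_d undetermined.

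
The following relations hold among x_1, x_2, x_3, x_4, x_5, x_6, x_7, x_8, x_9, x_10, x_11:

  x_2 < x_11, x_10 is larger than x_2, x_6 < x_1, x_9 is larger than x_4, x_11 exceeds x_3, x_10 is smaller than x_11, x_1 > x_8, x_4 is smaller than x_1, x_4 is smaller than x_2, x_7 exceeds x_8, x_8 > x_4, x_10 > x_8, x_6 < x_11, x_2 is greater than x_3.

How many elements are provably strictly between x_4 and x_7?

The relations place x_4 below x_7. An element lies strictly between them when it is forced above x_4 and also forced below x_7.
Above x_4: {x_8, x_9, x_2, x_10, x_11, x_1}. Below x_7: {x_8}.
Intersection: {x_8} — 1.

1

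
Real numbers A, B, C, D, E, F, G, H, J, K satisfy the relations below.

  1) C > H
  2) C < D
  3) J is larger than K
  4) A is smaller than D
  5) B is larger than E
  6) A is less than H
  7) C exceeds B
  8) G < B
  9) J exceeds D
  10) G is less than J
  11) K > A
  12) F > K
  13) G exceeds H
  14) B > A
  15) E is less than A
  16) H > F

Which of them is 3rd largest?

C

Chaining the given pairs: E < A < K < F < H < G < B < C < D < J.
The 3rd largest is C.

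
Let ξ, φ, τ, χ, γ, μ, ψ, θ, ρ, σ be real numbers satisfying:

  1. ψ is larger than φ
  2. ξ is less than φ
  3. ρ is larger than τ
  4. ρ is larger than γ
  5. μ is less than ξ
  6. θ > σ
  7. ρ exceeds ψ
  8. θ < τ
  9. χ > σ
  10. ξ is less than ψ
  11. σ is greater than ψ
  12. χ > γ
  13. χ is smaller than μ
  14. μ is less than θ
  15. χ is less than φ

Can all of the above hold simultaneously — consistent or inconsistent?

inconsistent

We have σ < χ stated directly, yet also χ < μ < ξ < φ < ψ < σ by chaining the others — so χ < σ. Contradiction.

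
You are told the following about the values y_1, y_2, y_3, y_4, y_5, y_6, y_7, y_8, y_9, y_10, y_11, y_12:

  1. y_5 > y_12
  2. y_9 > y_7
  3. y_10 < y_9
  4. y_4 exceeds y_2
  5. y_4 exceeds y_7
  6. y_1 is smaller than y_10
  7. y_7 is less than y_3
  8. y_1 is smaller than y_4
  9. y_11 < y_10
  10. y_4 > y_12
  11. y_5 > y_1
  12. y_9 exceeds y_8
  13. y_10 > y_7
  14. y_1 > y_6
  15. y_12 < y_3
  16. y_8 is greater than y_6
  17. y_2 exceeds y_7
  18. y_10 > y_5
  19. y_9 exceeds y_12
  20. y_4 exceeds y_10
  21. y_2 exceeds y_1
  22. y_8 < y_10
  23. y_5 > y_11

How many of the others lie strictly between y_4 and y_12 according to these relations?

The relations place y_12 below y_4. An element lies strictly between them when it is forced above y_12 and also forced below y_4.
Above y_12: {y_5, y_3, y_10, y_9}. Below y_4: {y_6, y_11, y_7, y_8, y_1, y_5, y_10, y_2}.
Intersection: {y_5, y_10} — 2.

2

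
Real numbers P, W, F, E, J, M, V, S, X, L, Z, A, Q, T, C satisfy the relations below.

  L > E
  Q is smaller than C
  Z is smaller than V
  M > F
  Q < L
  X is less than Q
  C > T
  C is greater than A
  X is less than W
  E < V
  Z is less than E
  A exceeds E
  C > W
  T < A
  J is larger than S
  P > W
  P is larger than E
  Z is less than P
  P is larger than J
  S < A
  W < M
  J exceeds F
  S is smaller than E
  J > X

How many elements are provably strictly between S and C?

2

Chaining upward from S reaches: E, A, J, V, P, L.
Chaining downward from C reaches: Z, T, E, X, A, Q, W.
Strictly between S and C are those in both lists: E, A — 2 elements.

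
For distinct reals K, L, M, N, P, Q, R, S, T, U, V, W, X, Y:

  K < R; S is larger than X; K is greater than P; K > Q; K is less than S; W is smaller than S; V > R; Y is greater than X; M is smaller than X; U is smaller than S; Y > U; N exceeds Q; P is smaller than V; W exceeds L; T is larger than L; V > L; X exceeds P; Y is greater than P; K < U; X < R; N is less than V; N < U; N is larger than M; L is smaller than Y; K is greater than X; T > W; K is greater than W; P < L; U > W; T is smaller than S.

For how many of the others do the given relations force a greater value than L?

The elements the relations force above L are W, K, T, R, U, S, Y, V — no chain reaches any other.
That is 8.

8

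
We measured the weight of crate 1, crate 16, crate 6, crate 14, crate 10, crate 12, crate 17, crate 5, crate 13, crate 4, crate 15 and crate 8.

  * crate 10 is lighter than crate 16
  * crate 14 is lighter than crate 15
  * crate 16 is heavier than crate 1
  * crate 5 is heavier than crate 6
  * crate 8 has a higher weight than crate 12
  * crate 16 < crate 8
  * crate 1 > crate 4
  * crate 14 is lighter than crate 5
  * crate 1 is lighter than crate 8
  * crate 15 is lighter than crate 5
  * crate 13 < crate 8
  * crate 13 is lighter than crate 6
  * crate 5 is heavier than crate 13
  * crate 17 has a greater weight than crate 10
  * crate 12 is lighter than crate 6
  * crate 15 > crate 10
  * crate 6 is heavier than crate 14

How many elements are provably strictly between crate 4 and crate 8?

Chaining upward from crate 4 reaches: crate 1, crate 16.
Chaining downward from crate 8 reaches: crate 12, crate 10, crate 13, crate 1, crate 16.
Strictly between crate 4 and crate 8 are those in both lists: crate 1, crate 16 — 2 elements.

2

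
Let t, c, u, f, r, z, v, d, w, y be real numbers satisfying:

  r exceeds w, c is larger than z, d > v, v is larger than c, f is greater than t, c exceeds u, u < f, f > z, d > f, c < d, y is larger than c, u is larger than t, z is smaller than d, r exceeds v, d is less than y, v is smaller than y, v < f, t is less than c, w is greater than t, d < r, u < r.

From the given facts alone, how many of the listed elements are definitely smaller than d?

6

From d the given relations immediately reach z, c, v, f.
From those, t, u — 6 in total.
Nothing else is reachable below d; 6 in all.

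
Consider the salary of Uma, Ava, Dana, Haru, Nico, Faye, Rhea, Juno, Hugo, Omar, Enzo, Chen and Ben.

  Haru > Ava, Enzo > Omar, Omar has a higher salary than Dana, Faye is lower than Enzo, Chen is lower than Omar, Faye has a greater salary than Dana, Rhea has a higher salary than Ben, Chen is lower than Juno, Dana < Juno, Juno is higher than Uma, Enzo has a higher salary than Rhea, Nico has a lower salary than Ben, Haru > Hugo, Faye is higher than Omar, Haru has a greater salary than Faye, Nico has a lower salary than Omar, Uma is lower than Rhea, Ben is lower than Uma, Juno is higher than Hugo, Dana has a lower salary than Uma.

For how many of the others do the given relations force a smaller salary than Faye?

From Faye the given relations immediately reach Dana, Omar.
From those, Nico, Chen — 4 in total.
No other element is forced below Faye by the given relations, so the count is 4.

4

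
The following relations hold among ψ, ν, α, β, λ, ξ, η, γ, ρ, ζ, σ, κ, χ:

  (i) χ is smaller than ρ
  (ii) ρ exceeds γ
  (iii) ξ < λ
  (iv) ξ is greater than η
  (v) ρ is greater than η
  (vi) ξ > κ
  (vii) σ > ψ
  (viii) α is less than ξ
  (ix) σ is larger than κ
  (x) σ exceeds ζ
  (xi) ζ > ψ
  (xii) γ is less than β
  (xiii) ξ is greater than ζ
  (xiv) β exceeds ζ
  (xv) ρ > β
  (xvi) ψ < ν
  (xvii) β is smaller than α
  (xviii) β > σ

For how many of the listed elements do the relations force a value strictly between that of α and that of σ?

Chaining upward from σ reaches: β, ρ, ξ, λ.
Chaining downward from α reaches: κ, ψ, ζ, γ, β.
Strictly between σ and α are those in both lists: β — 1 element.

1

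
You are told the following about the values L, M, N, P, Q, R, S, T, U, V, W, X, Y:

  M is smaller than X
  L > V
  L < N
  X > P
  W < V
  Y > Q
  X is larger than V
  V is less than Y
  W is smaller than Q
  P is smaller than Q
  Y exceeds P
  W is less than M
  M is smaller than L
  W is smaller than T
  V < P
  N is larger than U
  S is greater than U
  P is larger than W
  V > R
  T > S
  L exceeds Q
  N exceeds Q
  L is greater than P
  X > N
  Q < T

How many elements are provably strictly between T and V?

The relations place V below T. An element lies strictly between them when it is forced above V and also forced below T.
Above V: {P, Q, L, N, X, Y}. Below T: {W, R, U, P, Q, S}.
Intersection: {P, Q} — 2.

2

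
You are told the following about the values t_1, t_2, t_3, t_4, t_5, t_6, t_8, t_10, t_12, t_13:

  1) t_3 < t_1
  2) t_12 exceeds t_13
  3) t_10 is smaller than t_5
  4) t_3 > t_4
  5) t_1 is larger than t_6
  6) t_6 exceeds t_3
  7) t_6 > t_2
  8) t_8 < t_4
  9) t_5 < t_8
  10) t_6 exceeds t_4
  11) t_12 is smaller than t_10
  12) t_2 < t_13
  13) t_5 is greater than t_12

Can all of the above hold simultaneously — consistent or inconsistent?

consistent

The single ordering t_2 < t_13 < t_12 < t_10 < t_5 < t_8 < t_4 < t_3 < t_6 < t_1 satisfies every listed relation, so no contradiction arises.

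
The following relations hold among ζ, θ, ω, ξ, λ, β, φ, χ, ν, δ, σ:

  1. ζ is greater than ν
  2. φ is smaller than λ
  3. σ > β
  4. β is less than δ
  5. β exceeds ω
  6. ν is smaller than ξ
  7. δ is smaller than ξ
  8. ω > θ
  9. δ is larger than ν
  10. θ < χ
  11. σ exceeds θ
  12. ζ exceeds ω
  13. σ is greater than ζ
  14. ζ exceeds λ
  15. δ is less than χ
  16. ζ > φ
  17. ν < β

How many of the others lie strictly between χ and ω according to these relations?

2

The relations place ω below χ. An element lies strictly between them when it is forced above ω and also forced below χ.
Above ω: {ζ, β, δ, ξ, σ}. Below χ: {θ, ν, β, δ}.
Intersection: {β, δ} — 2.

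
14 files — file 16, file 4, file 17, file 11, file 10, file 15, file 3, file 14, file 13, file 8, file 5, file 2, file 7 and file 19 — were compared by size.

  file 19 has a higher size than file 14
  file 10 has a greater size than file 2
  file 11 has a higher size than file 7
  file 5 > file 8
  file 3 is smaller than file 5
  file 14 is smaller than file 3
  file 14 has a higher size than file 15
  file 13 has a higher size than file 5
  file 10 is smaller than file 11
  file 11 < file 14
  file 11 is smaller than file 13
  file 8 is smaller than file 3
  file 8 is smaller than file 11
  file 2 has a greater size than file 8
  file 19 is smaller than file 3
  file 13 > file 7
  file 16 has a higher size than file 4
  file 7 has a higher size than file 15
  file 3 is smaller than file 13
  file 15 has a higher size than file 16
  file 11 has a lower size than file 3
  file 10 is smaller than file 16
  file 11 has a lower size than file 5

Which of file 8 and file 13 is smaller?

file 8 < file 2 < file 10 < file 16 < file 15 < file 7 < file 11 < file 14 < file 19 < file 3 < file 5 < file 13, by transitivity through file 2, file 10, file 16, file 15, file 7, file 11, file 14, file 19, file 3, file 5.
So file 8 < file 13; file 8 is the smaller of the two.

file 8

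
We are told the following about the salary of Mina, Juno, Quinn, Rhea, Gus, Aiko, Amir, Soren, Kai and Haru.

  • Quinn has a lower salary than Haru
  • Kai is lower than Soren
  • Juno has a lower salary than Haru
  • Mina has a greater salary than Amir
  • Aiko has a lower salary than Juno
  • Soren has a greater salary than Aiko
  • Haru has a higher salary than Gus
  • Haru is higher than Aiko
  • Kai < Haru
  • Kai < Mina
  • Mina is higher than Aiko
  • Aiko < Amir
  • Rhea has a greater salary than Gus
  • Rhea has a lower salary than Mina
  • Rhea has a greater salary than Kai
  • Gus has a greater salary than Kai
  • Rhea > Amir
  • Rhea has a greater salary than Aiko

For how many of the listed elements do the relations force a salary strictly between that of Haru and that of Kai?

1

Chaining upward from Kai reaches: Soren, Gus, Rhea, Mina.
Chaining downward from Haru reaches: Aiko, Quinn, Gus, Juno.
Strictly between Kai and Haru are those in both lists: Gus — 1 element.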